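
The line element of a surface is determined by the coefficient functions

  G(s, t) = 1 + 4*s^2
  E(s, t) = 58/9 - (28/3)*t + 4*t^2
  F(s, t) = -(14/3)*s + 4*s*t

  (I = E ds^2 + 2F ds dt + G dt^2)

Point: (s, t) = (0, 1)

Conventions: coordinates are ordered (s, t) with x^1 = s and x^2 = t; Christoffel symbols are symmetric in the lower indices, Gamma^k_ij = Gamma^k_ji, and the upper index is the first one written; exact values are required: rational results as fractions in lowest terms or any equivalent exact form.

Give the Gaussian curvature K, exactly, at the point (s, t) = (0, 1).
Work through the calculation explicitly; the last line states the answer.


E = 10/9, F = 0, G = 1, EG - F^2 = 10/9 at the point
E_s = 0, E_t = -4/3, F_s = -2/3, F_t = 0, G_s = 0, G_t = 0
E_tt = 8, F_st = 4, G_ss = 8
Apply the Brioschi formula K = (det M1 - det M2)/(EG - F^2)^2 over the derivative matrices of E, F, G.
M1 = [[-E_tt/2 + F_st - G_ss/2, E_s/2, F_s - E_t/2], [F_t - G_s/2, E, F], [G_t/2, F, G]] = [[-4, 0, 0], [0, 10/9, 0], [0, 0, 1]]; det M1 = -40/9
M2 = [[0, E_t/2, G_s/2], [E_t/2, E, F], [G_s/2, F, G]] = [[0, -2/3, 0], [-2/3, 10/9, 0], [0, 0, 1]]; det M2 = -4/9
det M1 - det M2 = -4; K = -4 / (10/9)^2 = -81/25

Answer: K = -81/25


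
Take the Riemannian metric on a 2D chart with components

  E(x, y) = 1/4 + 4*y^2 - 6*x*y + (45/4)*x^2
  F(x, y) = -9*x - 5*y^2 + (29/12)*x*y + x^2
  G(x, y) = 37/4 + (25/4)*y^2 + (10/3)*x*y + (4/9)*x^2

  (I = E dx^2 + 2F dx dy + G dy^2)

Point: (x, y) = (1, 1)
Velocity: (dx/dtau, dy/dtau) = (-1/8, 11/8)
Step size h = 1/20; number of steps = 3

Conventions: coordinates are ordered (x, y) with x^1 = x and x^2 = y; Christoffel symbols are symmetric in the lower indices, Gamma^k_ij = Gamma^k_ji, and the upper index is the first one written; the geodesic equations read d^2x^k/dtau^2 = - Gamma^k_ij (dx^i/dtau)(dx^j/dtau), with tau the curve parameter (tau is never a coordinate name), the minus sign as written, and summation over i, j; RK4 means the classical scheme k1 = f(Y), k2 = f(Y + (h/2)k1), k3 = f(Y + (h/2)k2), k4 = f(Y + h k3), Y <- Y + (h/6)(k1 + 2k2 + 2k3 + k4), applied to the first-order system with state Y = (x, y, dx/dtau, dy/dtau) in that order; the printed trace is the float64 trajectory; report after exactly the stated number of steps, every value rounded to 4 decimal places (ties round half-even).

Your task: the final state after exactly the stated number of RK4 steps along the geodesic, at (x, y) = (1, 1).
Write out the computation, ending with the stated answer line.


f(Y) = (dx/dtau, dy/dtau, -Gamma^x_ij Y'^i Y'^j, -Gamma^y_ij Y'^i Y'^j) with the Gammas evaluated at the stage position; h = 0.050000; intermediate values shown to 6 dp
step 0: x = 1.0000, y = 1.0000, dx/dtau = -0.1250, dy/dtau = 1.3750
step 1:
  k1: at (x, y) = (1.000000, 1.000000), (dx/dtau, dy/dtau) = (-0.125000, 1.375000); Gamma_xxx = 1.405155, Gamma_xxy = 0.585115, Gamma_xyy = -1.449456, Gamma_yxx = 0.481792, Gamma_yxy = 0.430733, Gamma_yyy = -0.385076; k1 = (-0.125000, 1.375000, 2.919555, 0.868571)
  k2: at (x, y) = (0.996875, 1.034375), (dx/dtau, dy/dtau) = (-0.052011, 1.396714); Gamma_xxx = 1.395557, Gamma_xxy = 0.648216, Gamma_xyy = -1.572820, Gamma_yxx = 0.477832, Gamma_yxy = 0.463819, Gamma_yyy = -0.449969; k2 = (-0.052011, 1.396714, 3.158678, 0.943899)
  k3: at (x, y) = (0.998700, 1.034918), (dx/dtau, dy/dtau) = (-0.046033, 1.398597); Gamma_xxx = 1.393208, Gamma_xxy = 0.643691, Gamma_xyy = -1.562580, Gamma_yxx = 0.477441, Gamma_yxy = 0.461448, Gamma_yyy = -0.444657; k3 = (-0.046033, 1.398597, 3.136456, 0.928189)
  k4: at (x, y) = (0.997698, 1.069930), (dx/dtau, dy/dtau) = (0.031823, 1.421409); Gamma_xxx = 1.379552, Gamma_xxy = 0.703704, Gamma_xyy = -1.677377, Gamma_yxx = 0.472719, Gamma_yxy = 0.492882, Gamma_yyy = -0.505546; k4 = (0.031823, 1.421409, 3.323922, 0.976340)
  Y <- Y + (h/6)(k1 + 2k2 + 2k3 + k4): x = 0.9976, y = 1.0699, dx/dtau = 0.0319, dy/dtau = 1.4216
step 2:
  k1: at (x, y) = (0.997589, 1.069892), (dx/dtau, dy/dtau) = (0.031948, 1.421576); Gamma_xxx = 1.379688, Gamma_xxy = 0.703990, Gamma_xyy = -1.678016, Gamma_yxx = 0.472741, Gamma_yxy = 0.493031, Gamma_yyy = -0.505878; k1 = (0.031948, 1.421576, 3.325712, 0.977051)
  k2: at (x, y) = (0.998388, 1.105431), (dx/dtau, dy/dtau) = (0.115091, 1.446002); Gamma_xxx = 1.362601, Gamma_xxy = 0.760875, Gamma_xyy = -1.784459, Gamma_yxx = 0.467328, Gamma_yxy = 0.522819, Gamma_yyy = -0.562898; k2 = (0.115091, 1.446002, 3.459865, 0.996769)
  k3: at (x, y) = (1.000467, 1.106042), (dx/dtau, dy/dtau) = (0.118444, 1.446495); Gamma_xxx = 1.360221, Gamma_xxy = 0.754809, Gamma_xyy = -1.771145, Gamma_yxx = 0.466962, Gamma_yxy = 0.519630, Gamma_yyy = -0.555981; k3 = (0.118444, 1.446495, 3.428127, 0.978700)
  k4: at (x, y) = (1.003512, 1.142217), (dx/dtau, dy/dtau) = (0.203354, 1.470511); Gamma_xxx = 1.339784, Gamma_xxy = 0.805517, Gamma_xyy = -1.863226, Gamma_yxx = 0.460897, Gamma_yxy = 0.546174, Gamma_yyy = -0.605993; k4 = (0.203354, 1.470511, 3.491885, 0.964692)
  Y <- Y + (h/6)(k1 + 2k2 + 2k3 + k4): x = 1.0034, y = 1.1422, dx/dtau = 0.2036, dy/dtau = 1.4707
step 3:
  k1: at (x, y) = (1.003443, 1.142201), (dx/dtau, dy/dtau) = (0.203561, 1.470681); Gamma_xxx = 1.339855, Gamma_xxy = 0.805739, Gamma_xyy = -1.863704, Gamma_yxx = 0.460907, Gamma_yxy = 0.546291, Gamma_yyy = -0.606242; k1 = (0.203561, 1.470681, 3.493059, 0.965055)
  k2: at (x, y) = (1.008532, 1.178968), (dx/dtau, dy/dtau) = (0.290888, 1.494808); Gamma_xxx = 1.316631, Gamma_xxy = 0.850115, Gamma_xyy = -1.941464, Gamma_yxx = 0.454288, Gamma_yxy = 0.569512, Gamma_yyy = -0.649234; k2 = (0.290888, 1.494808, 3.487402, 0.916968)
  k3: at (x, y) = (1.010715, 1.179571), (dx/dtau, dy/dtau) = (0.290746, 1.493606); Gamma_xxx = 1.314485, Gamma_xxy = 0.842988, Gamma_xyy = -1.926241, Gamma_yxx = 0.453994, Gamma_yxy = 0.565741, Gamma_yyy = -0.641285; k3 = (0.290746, 1.493606, 3.453901, 0.900880)
  k4: at (x, y) = (1.017980, 1.216881), (dx/dtau, dy/dtau) = (0.376256, 1.515725); Gamma_xxx = 1.289080, Gamma_xxy = 0.879171, Gamma_xyy = -1.986471, Gamma_yxx = 0.446980, Gamma_yxy = 0.584623, Gamma_yyy = -0.675477; k4 = (0.376256, 1.515725, 3.378487, 0.821756)
  Y <- Y + (h/6)(k1 + 2k2 + 2k3 + k4): x = 1.0180, y = 1.2169, dx/dtau = 0.3765, dy/dtau = 1.5159

Answer: x = 1.0180, y = 1.2169, dx/dtau = 0.3765, dy/dtau = 1.5159


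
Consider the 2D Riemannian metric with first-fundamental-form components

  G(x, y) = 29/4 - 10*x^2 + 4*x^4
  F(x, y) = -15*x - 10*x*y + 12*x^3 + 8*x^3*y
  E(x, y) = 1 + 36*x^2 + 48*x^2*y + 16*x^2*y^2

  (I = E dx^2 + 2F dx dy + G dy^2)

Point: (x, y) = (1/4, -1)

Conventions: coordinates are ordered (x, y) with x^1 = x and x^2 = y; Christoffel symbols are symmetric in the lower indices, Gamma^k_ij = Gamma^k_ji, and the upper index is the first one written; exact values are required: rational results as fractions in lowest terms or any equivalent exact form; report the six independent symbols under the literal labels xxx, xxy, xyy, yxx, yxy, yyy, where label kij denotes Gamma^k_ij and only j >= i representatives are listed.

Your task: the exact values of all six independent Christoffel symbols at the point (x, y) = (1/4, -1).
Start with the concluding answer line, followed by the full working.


Answer: Gamma_xxx = 64/441, Gamma_xxy = 32/441, Gamma_xyy = 0, Gamma_yxx = -304/441, Gamma_yxy = -152/441, Gamma_yyy = 0

E = 5/4, F = -19/16, G = 425/64 at the point
E_x = 2, E_y = 1, F_x = -17/4, F_y = -19/8, G_x = -19/4, G_y = 0
EG - F^2 = 441/64;  g^inv = (64/441) * [[425/64, 19/16], [19/16, 5/4]]
first-kind symbols [ij,l] = (1/2)(d_i g_jl + d_j g_il - d_l g_ij): [xx,x] = E_x/2 = 1, [xx,y] = F_x - E_y/2 = -19/4, [xy,x] = E_y/2 = 1/2, [xy,y] = G_x/2 = -19/8, [yy,x] = F_y - G_x/2 = 0, [yy,y] = G_y/2 = 0
Gamma^x_ij = (G*[ij,x] - F*[ij,y])/(EG - F^2), Gamma^y_ij = (E*[ij,y] - F*[ij,x])/(EG - F^2)


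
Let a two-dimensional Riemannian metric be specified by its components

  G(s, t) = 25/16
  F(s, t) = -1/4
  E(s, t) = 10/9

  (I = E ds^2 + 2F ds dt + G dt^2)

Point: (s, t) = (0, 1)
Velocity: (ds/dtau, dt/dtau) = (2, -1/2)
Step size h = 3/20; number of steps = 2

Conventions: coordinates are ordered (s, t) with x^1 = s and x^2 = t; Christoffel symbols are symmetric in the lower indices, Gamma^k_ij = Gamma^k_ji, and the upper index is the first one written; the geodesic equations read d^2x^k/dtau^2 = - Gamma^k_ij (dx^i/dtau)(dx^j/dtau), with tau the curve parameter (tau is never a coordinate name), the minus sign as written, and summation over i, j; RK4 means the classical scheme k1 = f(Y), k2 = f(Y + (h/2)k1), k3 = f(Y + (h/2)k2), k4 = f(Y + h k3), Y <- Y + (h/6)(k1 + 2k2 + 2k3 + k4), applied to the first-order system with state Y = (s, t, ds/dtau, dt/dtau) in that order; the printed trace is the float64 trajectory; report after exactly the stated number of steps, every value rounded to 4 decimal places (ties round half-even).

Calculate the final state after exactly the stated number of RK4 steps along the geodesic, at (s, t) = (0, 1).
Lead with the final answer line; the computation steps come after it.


Answer: s = 0.6000, t = 0.8500, ds/dtau = 2.0000, dt/dtau = -0.5000

f(Y) = (ds/dtau, dt/dtau, -Gamma^s_ij Y'^i Y'^j, -Gamma^t_ij Y'^i Y'^j) with the Gammas evaluated at the stage position; h = 0.150000; intermediate values shown to 6 dp
step 0: s = 0.0000, t = 1.0000, ds/dtau = 2.0000, dt/dtau = -0.5000
step 1:
  k1: at (s, t) = (0.000000, 1.000000), (ds/dtau, dt/dtau) = (2.000000, -0.500000); Gamma_sss = 0.000000, Gamma_sst = 0.000000, Gamma_stt = 0.000000, Gamma_tss = 0.000000, Gamma_tst = 0.000000, Gamma_ttt = 0.000000; k1 = (2.000000, -0.500000, 0.000000, 0.000000)
  k2: at (s, t) = (0.150000, 0.962500), (ds/dtau, dt/dtau) = (2.000000, -0.500000); Gamma_sss = 0.000000, Gamma_sst = 0.000000, Gamma_stt = 0.000000, Gamma_tss = 0.000000, Gamma_tst = 0.000000, Gamma_ttt = 0.000000; k2 = (2.000000, -0.500000, 0.000000, 0.000000)
  k3: at (s, t) = (0.150000, 0.962500), (ds/dtau, dt/dtau) = (2.000000, -0.500000); Gamma_sss = 0.000000, Gamma_sst = 0.000000, Gamma_stt = 0.000000, Gamma_tss = 0.000000, Gamma_tst = 0.000000, Gamma_ttt = 0.000000; k3 = (2.000000, -0.500000, 0.000000, 0.000000)
  k4: at (s, t) = (0.300000, 0.925000), (ds/dtau, dt/dtau) = (2.000000, -0.500000); Gamma_sss = 0.000000, Gamma_sst = 0.000000, Gamma_stt = 0.000000, Gamma_tss = 0.000000, Gamma_tst = 0.000000, Gamma_ttt = 0.000000; k4 = (2.000000, -0.500000, 0.000000, 0.000000)
  Y <- Y + (h/6)(k1 + 2k2 + 2k3 + k4): s = 0.3000, t = 0.9250, ds/dtau = 2.0000, dt/dtau = -0.5000
step 2:
  k1: at (s, t) = (0.300000, 0.925000), (ds/dtau, dt/dtau) = (2.000000, -0.500000); Gamma_sss = 0.000000, Gamma_sst = 0.000000, Gamma_stt = 0.000000, Gamma_tss = 0.000000, Gamma_tst = 0.000000, Gamma_ttt = 0.000000; k1 = (2.000000, -0.500000, 0.000000, 0.000000)
  k2: at (s, t) = (0.450000, 0.887500), (ds/dtau, dt/dtau) = (2.000000, -0.500000); Gamma_sss = 0.000000, Gamma_sst = 0.000000, Gamma_stt = 0.000000, Gamma_tss = 0.000000, Gamma_tst = 0.000000, Gamma_ttt = 0.000000; k2 = (2.000000, -0.500000, 0.000000, 0.000000)
  k3: at (s, t) = (0.450000, 0.887500), (ds/dtau, dt/dtau) = (2.000000, -0.500000); Gamma_sss = 0.000000, Gamma_sst = 0.000000, Gamma_stt = 0.000000, Gamma_tss = 0.000000, Gamma_tst = 0.000000, Gamma_ttt = 0.000000; k3 = (2.000000, -0.500000, 0.000000, 0.000000)
  k4: at (s, t) = (0.600000, 0.850000), (ds/dtau, dt/dtau) = (2.000000, -0.500000); Gamma_sss = 0.000000, Gamma_sst = 0.000000, Gamma_stt = 0.000000, Gamma_tss = 0.000000, Gamma_tst = 0.000000, Gamma_ttt = 0.000000; k4 = (2.000000, -0.500000, 0.000000, 0.000000)
  Y <- Y + (h/6)(k1 + 2k2 + 2k3 + k4): s = 0.6000, t = 0.8500, ds/dtau = 2.0000, dt/dtau = -0.5000


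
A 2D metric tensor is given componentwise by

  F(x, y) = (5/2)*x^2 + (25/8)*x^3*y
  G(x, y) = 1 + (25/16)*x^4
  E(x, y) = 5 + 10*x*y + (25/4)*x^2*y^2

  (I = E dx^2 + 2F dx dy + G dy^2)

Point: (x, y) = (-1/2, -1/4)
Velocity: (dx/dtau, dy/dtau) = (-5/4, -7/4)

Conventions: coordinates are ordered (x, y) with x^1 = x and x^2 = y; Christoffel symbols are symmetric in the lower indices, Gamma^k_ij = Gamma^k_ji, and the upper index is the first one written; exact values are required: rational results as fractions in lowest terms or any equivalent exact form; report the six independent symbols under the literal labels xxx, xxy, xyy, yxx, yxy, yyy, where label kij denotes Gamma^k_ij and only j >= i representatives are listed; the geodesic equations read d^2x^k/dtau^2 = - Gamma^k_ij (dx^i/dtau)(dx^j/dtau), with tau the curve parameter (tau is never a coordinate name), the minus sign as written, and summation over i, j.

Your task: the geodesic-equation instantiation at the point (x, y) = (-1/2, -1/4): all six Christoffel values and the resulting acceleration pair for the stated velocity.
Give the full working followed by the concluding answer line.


E = 1625/256, F = 185/256, G = 281/256 at the point
E_x = -185/64, E_y = -185/32, F_x = -395/128, F_y = -25/64, G_x = -25/32, G_y = 0
EG - F^2 = 825/128;  g^inv = (128/825) * [[281/256, -185/256], [-185/256, 1625/256]]
first-kind symbols [ij,l] = (1/2)(d_i g_jl + d_j g_il - d_l g_ij): [xx,x] = E_x/2 = -185/128, [xx,y] = F_x - E_y/2 = -25/128, [xy,x] = E_y/2 = -185/64, [xy,y] = G_x/2 = -25/64, [yy,x] = F_y - G_x/2 = 0, [yy,y] = G_y/2 = 0
Gamma^x_ij = (G*[ij,x] - F*[ij,y])/(EG - F^2), Gamma^y_ij = (E*[ij,y] - F*[ij,x])/(EG - F^2)
Gamma_xxx = -37/165, Gamma_xxy = -74/165, Gamma_xyy = 0, Gamma_yxx = -1/33, Gamma_yxy = -2/33, Gamma_yyy = 0
d^2x/dtau^2 = -(Gamma_xxx*(-5/4)^2 + 2*Gamma_xxy*(-5/4)*(-7/4) + Gamma_xyy*(-7/4)^2) = 37/16
d^2y/dtau^2 = -(Gamma_yxx*(-5/4)^2 + 2*Gamma_yxy*(-5/4)*(-7/4) + Gamma_yyy*(-7/4)^2) = 5/16

Answer: Gamma_xxx = -37/165, Gamma_xxy = -74/165, Gamma_xyy = 0, Gamma_yxx = -1/33, Gamma_yxy = -2/33, Gamma_yyy = 0; accelerations (d^2x/dtau^2, d^2y/dtau^2) = (37/16, 5/16)


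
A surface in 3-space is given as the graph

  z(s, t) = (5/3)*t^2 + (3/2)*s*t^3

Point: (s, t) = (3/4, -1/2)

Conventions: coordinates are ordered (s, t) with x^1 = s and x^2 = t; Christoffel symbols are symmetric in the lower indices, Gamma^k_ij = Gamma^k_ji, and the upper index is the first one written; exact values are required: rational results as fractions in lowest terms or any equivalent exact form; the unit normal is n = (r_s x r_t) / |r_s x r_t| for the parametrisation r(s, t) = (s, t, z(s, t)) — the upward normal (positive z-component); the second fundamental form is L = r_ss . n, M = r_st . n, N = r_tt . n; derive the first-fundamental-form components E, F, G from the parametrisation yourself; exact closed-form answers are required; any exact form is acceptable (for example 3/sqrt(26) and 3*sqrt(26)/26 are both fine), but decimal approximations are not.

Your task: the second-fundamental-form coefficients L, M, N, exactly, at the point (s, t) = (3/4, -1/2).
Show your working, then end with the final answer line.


z_s = -3/16, z_t = -79/96, z_ss = 0, z_st = 9/8, z_tt = -1/24
E = 265/256, F = 79/512, G = 15457/9216; answer radicand W^2 = 15781/9216
unnormalised second-form numerators: l = 0, m = 9/8, n = -1/24; L = l/sqrt(15781/9216), and similarly M = m/sqrt(W^2), N = n/sqrt(W^2)

Answer: L = 0, M = 108*sqrt(15781)/15781, N = -4*sqrt(15781)/15781


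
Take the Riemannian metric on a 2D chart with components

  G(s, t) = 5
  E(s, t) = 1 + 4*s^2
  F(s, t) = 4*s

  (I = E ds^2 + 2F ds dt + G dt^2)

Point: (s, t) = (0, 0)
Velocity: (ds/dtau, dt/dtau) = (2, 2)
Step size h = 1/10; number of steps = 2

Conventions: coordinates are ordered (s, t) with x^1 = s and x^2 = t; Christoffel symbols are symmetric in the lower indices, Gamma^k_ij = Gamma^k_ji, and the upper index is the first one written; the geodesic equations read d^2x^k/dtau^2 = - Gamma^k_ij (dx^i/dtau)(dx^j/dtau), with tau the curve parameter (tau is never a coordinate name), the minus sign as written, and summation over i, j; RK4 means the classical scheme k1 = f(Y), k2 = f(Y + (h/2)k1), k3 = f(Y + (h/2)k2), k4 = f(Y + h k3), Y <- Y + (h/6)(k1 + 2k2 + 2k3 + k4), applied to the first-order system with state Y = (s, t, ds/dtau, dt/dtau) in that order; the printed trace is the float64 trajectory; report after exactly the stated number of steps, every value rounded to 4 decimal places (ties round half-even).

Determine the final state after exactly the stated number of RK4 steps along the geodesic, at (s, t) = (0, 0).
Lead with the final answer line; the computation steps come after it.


Answer: s = 0.3921, t = 0.3385, ds/dtau = 1.8873, dt/dtau = 1.4080

f(Y) = (ds/dtau, dt/dtau, -Gamma^s_ij Y'^i Y'^j, -Gamma^t_ij Y'^i Y'^j) with the Gammas evaluated at the stage position; h = 0.100000; intermediate values shown to 6 dp
step 0: s = 0.0000, t = 0.0000, ds/dtau = 2.0000, dt/dtau = 2.0000
step 1:
  k1: at (s, t) = (0.000000, 0.000000), (ds/dtau, dt/dtau) = (2.000000, 2.000000); Gamma_sss = 0.000000, Gamma_sst = 0.000000, Gamma_stt = 0.000000, Gamma_tss = 0.800000, Gamma_tst = 0.000000, Gamma_ttt = 0.000000; k1 = (2.000000, 2.000000, 0.000000, -3.200000)
  k2: at (s, t) = (0.100000, 0.100000), (ds/dtau, dt/dtau) = (2.000000, 1.840000); Gamma_sss = 0.079365, Gamma_sst = 0.000000, Gamma_stt = 0.000000, Gamma_tss = 0.793651, Gamma_tst = 0.000000, Gamma_ttt = 0.000000; k2 = (2.000000, 1.840000, -0.317460, -3.174603)
  k3: at (s, t) = (0.100000, 0.092000), (ds/dtau, dt/dtau) = (1.984127, 1.841270); Gamma_sss = 0.079365, Gamma_sst = 0.000000, Gamma_stt = 0.000000, Gamma_tss = 0.793651, Gamma_tst = 0.000000, Gamma_ttt = 0.000000; k3 = (1.984127, 1.841270, -0.312441, -3.124413)
  k4: at (s, t) = (0.198413, 0.184127), (ds/dtau, dt/dtau) = (1.968756, 1.687559); Gamma_sss = 0.153884, Gamma_sst = 0.000000, Gamma_stt = 0.000000, Gamma_tss = 0.775574, Gamma_tst = 0.000000, Gamma_ttt = 0.000000; k4 = (1.968756, 1.687559, -0.596453, -3.006125)
  Y <- Y + (h/6)(k1 + 2k2 + 2k3 + k4): s = 0.1990, t = 0.1842, ds/dtau = 1.9691, dt/dtau = 1.6866
step 2:
  k1: at (s, t) = (0.198950, 0.184168), (ds/dtau, dt/dtau) = (1.969062, 1.686597); Gamma_sss = 0.154275, Gamma_sst = 0.000000, Gamma_stt = 0.000000, Gamma_tss = 0.775446, Gamma_tst = 0.000000, Gamma_ttt = 0.000000; k1 = (1.969062, 1.686597, -0.598156, -3.006563)
  k2: at (s, t) = (0.297403, 0.268498), (ds/dtau, dt/dtau) = (1.939155, 1.536269); Gamma_sss = 0.222200, Gamma_sst = 0.000000, Gamma_stt = 0.000000, Gamma_tss = 0.747134, Gamma_tst = 0.000000, Gamma_ttt = 0.000000; k2 = (1.939155, 1.536269, -0.835543, -2.809462)
  k3: at (s, t) = (0.295908, 0.260982), (ds/dtau, dt/dtau) = (1.927285, 1.546124); Gamma_sss = 0.221229, Gamma_sst = 0.000000, Gamma_stt = 0.000000, Gamma_tss = 0.747629, Gamma_tst = 0.000000, Gamma_ttt = 0.000000; k3 = (1.927285, 1.546124, -0.821741, -2.777015)
  k4: at (s, t) = (0.391679, 0.338781), (ds/dtau, dt/dtau) = (1.886888, 1.408896); Gamma_sss = 0.279090, Gamma_sst = 0.000000, Gamma_stt = 0.000000, Gamma_tss = 0.712549, Gamma_tst = 0.000000, Gamma_ttt = 0.000000; k4 = (1.886888, 1.408896, -0.993658, -2.536922)
  Y <- Y + (h/6)(k1 + 2k2 + 2k3 + k4): s = 0.3921, t = 0.3385, ds/dtau = 1.8873, dt/dtau = 1.4080


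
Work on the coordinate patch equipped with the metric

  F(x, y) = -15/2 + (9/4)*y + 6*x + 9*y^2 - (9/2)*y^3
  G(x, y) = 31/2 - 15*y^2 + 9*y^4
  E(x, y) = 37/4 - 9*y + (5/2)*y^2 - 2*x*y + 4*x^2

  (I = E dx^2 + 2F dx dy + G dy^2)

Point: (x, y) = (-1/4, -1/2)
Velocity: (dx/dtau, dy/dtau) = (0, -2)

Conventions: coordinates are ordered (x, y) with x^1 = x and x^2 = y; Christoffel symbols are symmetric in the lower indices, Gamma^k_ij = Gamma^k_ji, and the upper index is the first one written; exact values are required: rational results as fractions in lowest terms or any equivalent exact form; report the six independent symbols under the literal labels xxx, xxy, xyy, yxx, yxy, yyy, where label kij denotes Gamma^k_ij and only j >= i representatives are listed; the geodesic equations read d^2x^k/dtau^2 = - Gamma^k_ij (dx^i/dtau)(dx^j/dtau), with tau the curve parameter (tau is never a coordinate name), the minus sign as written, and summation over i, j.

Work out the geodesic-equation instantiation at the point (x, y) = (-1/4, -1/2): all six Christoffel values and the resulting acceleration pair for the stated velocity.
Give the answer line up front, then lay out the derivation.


Answer: Gamma_xxx = 19952/31621, Gamma_xxy = -17336/31621, Gamma_xyy = -22086/31621, Gamma_yxx = 41384/31621, Gamma_yxy = -10296/31621, Gamma_yyy = 366/31621; accelerations (d^2x/dtau^2, d^2y/dtau^2) = (88344/31621, -1464/31621)

E = 115/8, F = -117/16, G = 197/16 at the point
E_x = -1, E_y = -11, F_x = 6, F_y = -81/8, G_x = 0, G_y = 21/2
EG - F^2 = 31621/256;  g^inv = (256/31621) * [[197/16, 117/16], [117/16, 115/8]]
first-kind symbols [ij,l] = (1/2)(d_i g_jl + d_j g_il - d_l g_ij): [xx,x] = E_x/2 = -1/2, [xx,y] = F_x - E_y/2 = 23/2, [xy,x] = E_y/2 = -11/2, [xy,y] = G_x/2 = 0, [yy,x] = F_y - G_x/2 = -81/8, [yy,y] = G_y/2 = 21/4
Gamma^x_ij = (G*[ij,x] - F*[ij,y])/(EG - F^2), Gamma^y_ij = (E*[ij,y] - F*[ij,x])/(EG - F^2)
Gamma_xxx = 19952/31621, Gamma_xxy = -17336/31621, Gamma_xyy = -22086/31621, Gamma_yxx = 41384/31621, Gamma_yxy = -10296/31621, Gamma_yyy = 366/31621
d^2x/dtau^2 = -(Gamma_xxx*(0)^2 + 2*Gamma_xxy*(0)*(-2) + Gamma_xyy*(-2)^2) = 88344/31621
d^2y/dtau^2 = -(Gamma_yxx*(0)^2 + 2*Gamma_yxy*(0)*(-2) + Gamma_yyy*(-2)^2) = -1464/31621


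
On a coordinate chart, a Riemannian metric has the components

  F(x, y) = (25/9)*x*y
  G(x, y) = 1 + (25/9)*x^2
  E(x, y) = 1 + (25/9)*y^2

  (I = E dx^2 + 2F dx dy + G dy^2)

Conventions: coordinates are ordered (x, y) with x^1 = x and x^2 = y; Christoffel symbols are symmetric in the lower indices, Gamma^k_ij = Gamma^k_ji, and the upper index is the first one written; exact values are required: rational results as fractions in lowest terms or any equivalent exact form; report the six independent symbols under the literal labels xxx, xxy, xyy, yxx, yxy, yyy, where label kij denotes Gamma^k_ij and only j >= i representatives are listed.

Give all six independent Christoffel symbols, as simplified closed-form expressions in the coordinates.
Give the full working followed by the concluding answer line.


E = 1 + (25/9)*y^2; F = (25/9)*x*y; G = 1 + (25/9)*x^2
Gamma^k_ij = (1/2) g^{kl} (d_i g_jl + d_j g_il - d_l g_ij), with g^inv = (1/(EG-F^2)) [[G, -F], [-F, E]]
first partials: E_x = 0, E_y = (50/9)*y, F_x = (25/9)*y, F_y = (25/9)*x, G_x = (50/9)*x, G_y = 0
D = EG - F^2 = 1 + (25/9)*y^2 + (25/9)*x^2
expanded: Gamma^x_xx = (G E_x - 2F F_x + F E_y)/(2D), Gamma^x_xy = (G E_y - F G_x)/(2D), Gamma^x_yy = (2G F_y - G G_x - F G_y)/(2D), Gamma^y_xx = (2E F_x - E E_y - F E_x)/(2D), Gamma^y_xy = (E G_x - F E_y)/(2D), Gamma^y_yy = (E G_y - 2F F_y + F G_x)/(2D); substitute and cancel common factors

Answer: Gamma_xxx = 0, Gamma_xxy = 25*y/(25*x^2 + 25*y^2 + 9), Gamma_xyy = 0, Gamma_yxx = 0, Gamma_yxy = 25*x/(25*x^2 + 25*y^2 + 9), Gamma_yyy = 0


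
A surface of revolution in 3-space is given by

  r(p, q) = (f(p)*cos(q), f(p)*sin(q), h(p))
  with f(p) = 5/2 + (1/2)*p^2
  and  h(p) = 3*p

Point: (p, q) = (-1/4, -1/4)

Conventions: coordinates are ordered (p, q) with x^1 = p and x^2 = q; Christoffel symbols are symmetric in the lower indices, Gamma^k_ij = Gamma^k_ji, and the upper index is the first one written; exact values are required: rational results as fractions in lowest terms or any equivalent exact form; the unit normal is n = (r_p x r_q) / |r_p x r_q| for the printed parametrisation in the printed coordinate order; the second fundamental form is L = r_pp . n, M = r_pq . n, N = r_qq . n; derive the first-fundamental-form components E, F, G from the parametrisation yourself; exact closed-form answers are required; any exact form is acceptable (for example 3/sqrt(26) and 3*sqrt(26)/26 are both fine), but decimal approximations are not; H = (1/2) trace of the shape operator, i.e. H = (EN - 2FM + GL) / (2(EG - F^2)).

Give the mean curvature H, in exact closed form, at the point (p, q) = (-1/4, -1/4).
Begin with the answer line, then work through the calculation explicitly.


Answer: H = 6688*sqrt(145)/567675

f = 81/32, f' = -1/4, f'' = 1, h' = 3, h'' = 0
E = 145/16, F = 0, G = 6561/1024; answer radicand W^2 = 145/16
unnormalised second-form numerators: l = -3, m = 0, n = 243/32; L = l/sqrt(145/16), and similarly M = m/sqrt(W^2), N = n/sqrt(W^2)
H = (E*n - 2*F*m + G*l) / (2*(EG - F^2)*sqrt(W^2)); E*n - 2*F*m + G*l = 50787/1024, EG - F^2 = 951345/16384, so H = (1672/3915)/sqrt(145/16)


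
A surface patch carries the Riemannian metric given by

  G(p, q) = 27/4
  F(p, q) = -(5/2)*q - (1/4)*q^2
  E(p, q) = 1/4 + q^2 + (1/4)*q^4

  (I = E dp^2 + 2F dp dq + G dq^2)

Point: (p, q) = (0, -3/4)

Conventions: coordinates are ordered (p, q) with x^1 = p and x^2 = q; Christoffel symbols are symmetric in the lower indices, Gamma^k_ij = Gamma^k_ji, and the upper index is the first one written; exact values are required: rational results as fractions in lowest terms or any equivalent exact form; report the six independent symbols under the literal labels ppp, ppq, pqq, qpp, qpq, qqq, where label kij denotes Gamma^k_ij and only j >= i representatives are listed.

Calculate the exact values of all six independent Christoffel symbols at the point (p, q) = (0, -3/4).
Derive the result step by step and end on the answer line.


E = 913/1024, F = 111/64, G = 27/4 at the point
E_p = 0, E_q = -123/64, F_p = 0, F_q = -17/8, G_p = 0, G_q = 0
EG - F^2 = 6165/2048;  g^inv = (2048/6165) * [[27/4, -111/64], [-111/64, 913/1024]]
first-kind symbols [ij,l] = (1/2)(d_i g_jl + d_j g_il - d_l g_ij): [pp,p] = E_p/2 = 0, [pp,q] = F_p - E_q/2 = 123/128, [pq,p] = E_q/2 = -123/128, [pq,q] = G_p/2 = 0, [qq,p] = F_q - G_p/2 = -17/8, [qq,q] = G_q/2 = 0
Gamma^p_ij = (G*[ij,p] - F*[ij,q])/(EG - F^2), Gamma^q_ij = (E*[ij,q] - F*[ij,p])/(EG - F^2)

Answer: Gamma_ppp = -1517/2740, Gamma_ppq = -1476/685, Gamma_pqq = -3264/685, Gamma_qpp = 37433/131520, Gamma_qpq = 1517/2740, Gamma_qqq = 2516/2055


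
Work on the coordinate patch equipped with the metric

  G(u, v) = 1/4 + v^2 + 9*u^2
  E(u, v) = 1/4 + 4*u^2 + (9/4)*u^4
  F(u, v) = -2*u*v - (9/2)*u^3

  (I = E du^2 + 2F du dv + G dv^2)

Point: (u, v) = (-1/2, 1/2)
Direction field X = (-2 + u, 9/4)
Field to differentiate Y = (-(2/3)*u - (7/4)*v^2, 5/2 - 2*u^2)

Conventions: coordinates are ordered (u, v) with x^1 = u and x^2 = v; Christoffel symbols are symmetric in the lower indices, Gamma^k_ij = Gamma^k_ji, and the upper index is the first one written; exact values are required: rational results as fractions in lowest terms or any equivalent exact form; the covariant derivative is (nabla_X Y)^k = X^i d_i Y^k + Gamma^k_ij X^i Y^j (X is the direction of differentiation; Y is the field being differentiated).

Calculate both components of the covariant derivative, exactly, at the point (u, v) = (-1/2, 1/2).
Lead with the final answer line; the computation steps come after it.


Answer: (nabla_X Y)^u = 416561/33120, (nabla_X Y)^v = -234167/132480

E = 89/64, F = 17/16, G = 11/4 at the point
E_u = -41/8, E_v = 0, F_u = -35/8, F_v = 1, G_u = -9, G_v = 1
EG - F^2 = 345/128;  g^inv = (128/345) * [[11/4, -17/16], [-17/16, 89/64]]
first-kind symbols [ij,l] = (1/2)(d_i g_jl + d_j g_il - d_l g_ij): [uu,u] = E_u/2 = -41/16, [uu,v] = F_u - E_v/2 = -35/8, [uv,u] = E_v/2 = 0, [uv,v] = G_u/2 = -9/2, [vv,u] = F_v - G_u/2 = 11/2, [vv,v] = G_v/2 = 1/2
Gamma^u_ij = (G*[ij,u] - F*[ij,v])/(EG - F^2), Gamma^v_ij = (E*[ij,v] - F*[ij,u])/(EG - F^2)
Gamma_uuu = -307/345, Gamma_uuv = 204/115, Gamma_uvv = 1868/345, Gamma_vuu = -1721/1380, Gamma_vuv = -267/115, Gamma_vvv = -659/345
X = (-5/2, 9/4), Y = (-5/48, 2) at the point


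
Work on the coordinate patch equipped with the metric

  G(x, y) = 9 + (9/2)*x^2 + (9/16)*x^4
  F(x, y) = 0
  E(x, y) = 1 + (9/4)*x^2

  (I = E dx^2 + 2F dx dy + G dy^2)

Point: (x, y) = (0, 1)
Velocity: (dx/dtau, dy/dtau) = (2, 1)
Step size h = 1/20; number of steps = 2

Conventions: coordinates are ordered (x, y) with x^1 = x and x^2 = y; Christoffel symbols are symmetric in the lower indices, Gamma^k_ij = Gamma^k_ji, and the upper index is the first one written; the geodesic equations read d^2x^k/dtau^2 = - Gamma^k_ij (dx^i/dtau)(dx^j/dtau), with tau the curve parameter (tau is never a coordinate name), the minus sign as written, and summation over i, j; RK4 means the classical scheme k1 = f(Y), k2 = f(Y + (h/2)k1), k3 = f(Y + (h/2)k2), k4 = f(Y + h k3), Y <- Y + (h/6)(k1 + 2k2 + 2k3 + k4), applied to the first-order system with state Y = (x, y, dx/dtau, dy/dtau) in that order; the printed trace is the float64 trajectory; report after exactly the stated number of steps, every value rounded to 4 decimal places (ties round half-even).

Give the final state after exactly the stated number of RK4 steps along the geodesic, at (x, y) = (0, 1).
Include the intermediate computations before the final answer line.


f(Y) = (dx/dtau, dy/dtau, -Gamma^x_ij Y'^i Y'^j, -Gamma^y_ij Y'^i Y'^j) with the Gammas evaluated at the stage position; h = 0.050000; intermediate values shown to 6 dp
step 0: x = 0.0000, y = 1.0000, dx/dtau = 2.0000, dy/dtau = 1.0000
step 1:
  k1: at (x, y) = (0.000000, 1.000000), (dx/dtau, dy/dtau) = (2.000000, 1.000000); Gamma_xxx = 0.000000, Gamma_xxy = 0.000000, Gamma_xyy = 0.000000, Gamma_yxx = 0.000000, Gamma_yxy = 0.000000, Gamma_yyy = 0.000000; k1 = (2.000000, 1.000000, 0.000000, 0.000000)
  k2: at (x, y) = (0.050000, 1.025000), (dx/dtau, dy/dtau) = (2.000000, 1.000000); Gamma_xxx = 0.111871, Gamma_xxy = 0.000000, Gamma_xyy = -0.223881, Gamma_yxx = 0.000000, Gamma_yxy = 0.024984, Gamma_yyy = 0.000000; k2 = (2.000000, 1.000000, -0.223602, -0.099938)
  k3: at (x, y) = (0.050000, 1.025000), (dx/dtau, dy/dtau) = (1.994410, 0.997502); Gamma_xxx = 0.111871, Gamma_xxy = 0.000000, Gamma_xyy = -0.223881, Gamma_yxx = 0.000000, Gamma_yxy = 0.024984, Gamma_yyy = 0.000000; k3 = (1.994410, 0.997502, -0.222221, -0.099409)
  k4: at (x, y) = (0.099720, 1.049875), (dx/dtau, dy/dtau) = (1.988889, 0.995030); Gamma_xxx = 0.219461, Gamma_xxy = 0.000000, Gamma_xyy = -0.440013, Gamma_yxx = 0.000000, Gamma_yxy = 0.049737, Gamma_yyy = 0.000000; k4 = (1.988889, 0.995030, -0.432467, -0.196858)
  Y <- Y + (h/6)(k1 + 2k2 + 2k3 + k4): x = 0.0998, y = 1.0499, dx/dtau = 1.9890, dy/dtau = 0.9950
step 2:
  k1: at (x, y) = (0.099814, 1.049917), (dx/dtau, dy/dtau) = (1.988966, 0.995037); Gamma_xxx = 0.219658, Gamma_xxy = 0.000000, Gamma_xyy = -0.440410, Gamma_yxx = 0.000000, Gamma_yxy = 0.049783, Gamma_yyy = 0.000000; k1 = (1.988966, 0.995037, -0.432914, -0.197051)
  k2: at (x, y) = (0.149538, 1.074793), (dx/dtau, dy/dtau) = (1.978143, 0.990111); Gamma_xxx = 0.320344, Gamma_xxy = 0.000000, Gamma_xyy = -0.644269, Gamma_yxx = 0.000000, Gamma_yxy = 0.074354, Gamma_yyy = 0.000000; k2 = (1.978143, 0.990111, -0.621931, -0.291255)
  k3: at (x, y) = (0.149268, 1.074670), (dx/dtau, dy/dtau) = (1.973417, 0.987756); Gamma_xxx = 0.319819, Gamma_xxy = 0.000000, Gamma_xyy = -0.643202, Gamma_yxx = 0.000000, Gamma_yxy = 0.074220, Gamma_yyy = 0.000000; k3 = (1.973417, 0.987756, -0.617950, -0.289349)
  k4: at (x, y) = (0.198485, 1.099305), (dx/dtau, dy/dtau) = (1.958068, 0.980570); Gamma_xxx = 0.410228, Gamma_xxy = 0.000000, Gamma_xyy = -0.828537, Gamma_yxx = 0.000000, Gamma_yxy = 0.098275, Gamma_yyy = 0.000000; k4 = (1.958068, 0.980570, -0.776175, -0.377379)
  Y <- Y + (h/6)(k1 + 2k2 + 2k3 + k4): x = 0.1986, y = 1.0993, dx/dtau = 1.9582, dy/dtau = 0.9806

Answer: x = 0.1986, y = 1.0993, dx/dtau = 1.9582, dy/dtau = 0.9806


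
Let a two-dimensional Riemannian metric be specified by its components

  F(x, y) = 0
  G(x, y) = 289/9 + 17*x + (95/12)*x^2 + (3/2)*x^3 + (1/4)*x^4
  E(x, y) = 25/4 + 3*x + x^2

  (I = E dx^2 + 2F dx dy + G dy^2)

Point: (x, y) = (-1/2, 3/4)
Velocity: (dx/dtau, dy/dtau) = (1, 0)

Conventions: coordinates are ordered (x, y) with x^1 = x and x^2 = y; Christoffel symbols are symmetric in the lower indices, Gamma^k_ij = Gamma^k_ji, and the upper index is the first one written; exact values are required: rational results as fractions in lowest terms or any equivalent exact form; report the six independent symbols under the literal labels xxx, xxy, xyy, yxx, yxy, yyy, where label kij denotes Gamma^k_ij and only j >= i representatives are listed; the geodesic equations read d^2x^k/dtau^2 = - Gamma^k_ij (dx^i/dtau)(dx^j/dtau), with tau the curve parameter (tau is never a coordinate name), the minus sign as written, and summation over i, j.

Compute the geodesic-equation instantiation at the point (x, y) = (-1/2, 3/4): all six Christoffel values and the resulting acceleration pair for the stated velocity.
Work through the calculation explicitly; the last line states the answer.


E = 5, F = 0, G = 14641/576 at the point
E_x = 2, E_y = 0, F_x = 0, F_y = 0, G_x = 121/12, G_y = 0
EG - F^2 = 73205/576;  g^inv = (576/73205) * [[14641/576, 0], [0, 5]]
first-kind symbols [ij,l] = (1/2)(d_i g_jl + d_j g_il - d_l g_ij): [xx,x] = E_x/2 = 1, [xx,y] = F_x - E_y/2 = 0, [xy,x] = E_y/2 = 0, [xy,y] = G_x/2 = 121/24, [yy,x] = F_y - G_x/2 = -121/24, [yy,y] = G_y/2 = 0
Gamma^x_ij = (G*[ij,x] - F*[ij,y])/(EG - F^2), Gamma^y_ij = (E*[ij,y] - F*[ij,x])/(EG - F^2)
Gamma_xxx = 1/5, Gamma_xxy = 0, Gamma_xyy = -121/120, Gamma_yxx = 0, Gamma_yxy = 24/121, Gamma_yyy = 0
d^2x/dtau^2 = -(Gamma_xxx*(1)^2 + 2*Gamma_xxy*(1)*(0) + Gamma_xyy*(0)^2) = -1/5
d^2y/dtau^2 = -(Gamma_yxx*(1)^2 + 2*Gamma_yxy*(1)*(0) + Gamma_yyy*(0)^2) = 0

Answer: Gamma_xxx = 1/5, Gamma_xxy = 0, Gamma_xyy = -121/120, Gamma_yxx = 0, Gamma_yxy = 24/121, Gamma_yyy = 0; accelerations (d^2x/dtau^2, d^2y/dtau^2) = (-1/5, 0)


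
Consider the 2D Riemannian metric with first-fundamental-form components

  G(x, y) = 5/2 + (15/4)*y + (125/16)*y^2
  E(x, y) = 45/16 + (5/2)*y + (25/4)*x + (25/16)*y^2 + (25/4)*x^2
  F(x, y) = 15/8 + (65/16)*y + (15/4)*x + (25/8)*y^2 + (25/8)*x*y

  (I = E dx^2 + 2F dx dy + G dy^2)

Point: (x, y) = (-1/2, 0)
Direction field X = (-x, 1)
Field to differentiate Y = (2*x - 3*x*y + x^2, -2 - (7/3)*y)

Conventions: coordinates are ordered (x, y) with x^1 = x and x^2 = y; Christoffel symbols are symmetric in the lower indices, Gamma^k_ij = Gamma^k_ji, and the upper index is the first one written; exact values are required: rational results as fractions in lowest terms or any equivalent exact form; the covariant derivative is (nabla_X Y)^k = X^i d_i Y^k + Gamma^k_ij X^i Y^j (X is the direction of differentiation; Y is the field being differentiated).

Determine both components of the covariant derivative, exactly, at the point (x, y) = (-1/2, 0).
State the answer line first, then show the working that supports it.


Answer: (nabla_X Y)^x = -15/4, (nabla_X Y)^y = -101/24

E = 5/4, F = 0, G = 5/2 at the point
E_x = 0, E_y = 5/2, F_x = 15/4, F_y = 5/2, G_x = 0, G_y = 15/4
EG - F^2 = 25/8;  g^inv = (8/25) * [[5/2, 0], [0, 5/4]]
first-kind symbols [ij,l] = (1/2)(d_i g_jl + d_j g_il - d_l g_ij): [xx,x] = E_x/2 = 0, [xx,y] = F_x - E_y/2 = 5/2, [xy,x] = E_y/2 = 5/4, [xy,y] = G_x/2 = 0, [yy,x] = F_y - G_x/2 = 5/2, [yy,y] = G_y/2 = 15/8
Gamma^x_ij = (G*[ij,x] - F*[ij,y])/(EG - F^2), Gamma^y_ij = (E*[ij,y] - F*[ij,x])/(EG - F^2)
Gamma_xxx = 0, Gamma_xxy = 1, Gamma_xyy = 2, Gamma_yxx = 1, Gamma_yxy = 0, Gamma_yyy = 3/4
X = (1/2, 1), Y = (-3/4, -2) at the point


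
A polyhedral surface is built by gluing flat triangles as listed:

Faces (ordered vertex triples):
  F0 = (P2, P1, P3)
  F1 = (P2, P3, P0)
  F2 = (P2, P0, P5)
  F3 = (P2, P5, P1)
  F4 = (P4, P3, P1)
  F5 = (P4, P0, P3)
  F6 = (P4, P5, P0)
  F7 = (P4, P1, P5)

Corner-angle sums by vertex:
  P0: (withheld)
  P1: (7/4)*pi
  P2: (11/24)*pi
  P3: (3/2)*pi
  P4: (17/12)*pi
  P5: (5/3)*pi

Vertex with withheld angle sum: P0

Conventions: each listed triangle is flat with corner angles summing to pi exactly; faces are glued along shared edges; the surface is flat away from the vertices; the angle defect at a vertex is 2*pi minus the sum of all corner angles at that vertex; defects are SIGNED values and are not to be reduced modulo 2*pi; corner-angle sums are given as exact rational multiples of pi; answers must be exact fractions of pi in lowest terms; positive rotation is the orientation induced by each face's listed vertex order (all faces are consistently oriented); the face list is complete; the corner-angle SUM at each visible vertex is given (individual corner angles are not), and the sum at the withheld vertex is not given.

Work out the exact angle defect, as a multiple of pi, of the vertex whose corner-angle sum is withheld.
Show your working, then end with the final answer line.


V = 6, E = 12, F = 8; chi = V - E + F = 2
Gauss-Bonnet: total defect = 2*pi*chi = 4*pi; visible defects sum to (77/24)*pi

Answer: defect(P0) = (19/24)*pi


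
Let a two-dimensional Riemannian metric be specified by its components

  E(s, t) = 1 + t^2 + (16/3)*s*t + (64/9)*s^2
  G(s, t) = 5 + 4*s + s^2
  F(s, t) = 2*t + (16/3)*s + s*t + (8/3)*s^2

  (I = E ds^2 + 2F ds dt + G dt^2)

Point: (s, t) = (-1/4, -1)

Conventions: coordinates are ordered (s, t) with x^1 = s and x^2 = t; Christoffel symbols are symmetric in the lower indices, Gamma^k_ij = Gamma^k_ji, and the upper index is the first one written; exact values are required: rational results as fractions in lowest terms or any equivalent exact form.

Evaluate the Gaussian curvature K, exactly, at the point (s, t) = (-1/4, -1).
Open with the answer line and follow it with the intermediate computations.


Answer: K = -20736/970225

E = 34/9, F = -35/12, G = 65/16, EG - F^2 = 985/144 at the point
E_s = -80/9, E_t = -10/3, F_s = 3, F_t = 7/4, G_s = 7/2, G_t = 0
E_tt = 2, F_st = 1, G_ss = 2
Apply the Brioschi formula K = (det M1 - det M2)/(EG - F^2)^2 over the derivative matrices of E, F, G.
M1 = [[-E_tt/2 + F_st - G_ss/2, E_s/2, F_s - E_t/2], [F_t - G_s/2, E, F], [G_t/2, F, G]] = [[-1, -40/9, 14/3], [0, 34/9, -35/12], [0, -35/12, 65/16]]; det M1 = -985/144
M2 = [[0, E_t/2, G_s/2], [E_t/2, E, F], [G_s/2, F, G]] = [[0, -5/3, 7/4], [-5/3, 34/9, -35/12], [7/4, -35/12, 65/16]]; det M2 = -841/144
det M1 - det M2 = -1; K = -1 / (985/144)^2 = -20736/970225


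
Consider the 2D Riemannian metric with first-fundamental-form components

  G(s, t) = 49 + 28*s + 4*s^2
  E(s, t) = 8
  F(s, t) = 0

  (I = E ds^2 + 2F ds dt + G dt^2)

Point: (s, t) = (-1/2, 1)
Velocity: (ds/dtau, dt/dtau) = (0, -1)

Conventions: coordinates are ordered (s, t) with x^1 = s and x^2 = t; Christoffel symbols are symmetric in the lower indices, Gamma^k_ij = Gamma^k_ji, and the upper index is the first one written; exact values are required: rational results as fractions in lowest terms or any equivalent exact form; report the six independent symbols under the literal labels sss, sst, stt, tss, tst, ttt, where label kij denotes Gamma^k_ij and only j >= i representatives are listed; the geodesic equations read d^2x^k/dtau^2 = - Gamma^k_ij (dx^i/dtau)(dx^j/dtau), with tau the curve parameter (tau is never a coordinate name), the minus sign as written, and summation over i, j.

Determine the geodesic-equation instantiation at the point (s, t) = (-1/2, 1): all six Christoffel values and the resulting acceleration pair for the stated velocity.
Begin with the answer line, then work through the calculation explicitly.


Answer: Gamma_sss = 0, Gamma_sst = 0, Gamma_stt = -3/2, Gamma_tss = 0, Gamma_tst = 1/3, Gamma_ttt = 0; accelerations (d^2s/dtau^2, d^2t/dtau^2) = (3/2, 0)

E = 8, F = 0, G = 36 at the point
E_s = 0, E_t = 0, F_s = 0, F_t = 0, G_s = 24, G_t = 0
EG - F^2 = 288;  g^inv = (1/288) * [[36, 0], [0, 8]]
first-kind symbols [ij,l] = (1/2)(d_i g_jl + d_j g_il - d_l g_ij): [ss,s] = E_s/2 = 0, [ss,t] = F_s - E_t/2 = 0, [st,s] = E_t/2 = 0, [st,t] = G_s/2 = 12, [tt,s] = F_t - G_s/2 = -12, [tt,t] = G_t/2 = 0
Gamma^s_ij = (G*[ij,s] - F*[ij,t])/(EG - F^2), Gamma^t_ij = (E*[ij,t] - F*[ij,s])/(EG - F^2)
Gamma_sss = 0, Gamma_sst = 0, Gamma_stt = -3/2, Gamma_tss = 0, Gamma_tst = 1/3, Gamma_ttt = 0
d^2s/dtau^2 = -(Gamma_sss*(0)^2 + 2*Gamma_sst*(0)*(-1) + Gamma_stt*(-1)^2) = 3/2
d^2t/dtau^2 = -(Gamma_tss*(0)^2 + 2*Gamma_tst*(0)*(-1) + Gamma_ttt*(-1)^2) = 0


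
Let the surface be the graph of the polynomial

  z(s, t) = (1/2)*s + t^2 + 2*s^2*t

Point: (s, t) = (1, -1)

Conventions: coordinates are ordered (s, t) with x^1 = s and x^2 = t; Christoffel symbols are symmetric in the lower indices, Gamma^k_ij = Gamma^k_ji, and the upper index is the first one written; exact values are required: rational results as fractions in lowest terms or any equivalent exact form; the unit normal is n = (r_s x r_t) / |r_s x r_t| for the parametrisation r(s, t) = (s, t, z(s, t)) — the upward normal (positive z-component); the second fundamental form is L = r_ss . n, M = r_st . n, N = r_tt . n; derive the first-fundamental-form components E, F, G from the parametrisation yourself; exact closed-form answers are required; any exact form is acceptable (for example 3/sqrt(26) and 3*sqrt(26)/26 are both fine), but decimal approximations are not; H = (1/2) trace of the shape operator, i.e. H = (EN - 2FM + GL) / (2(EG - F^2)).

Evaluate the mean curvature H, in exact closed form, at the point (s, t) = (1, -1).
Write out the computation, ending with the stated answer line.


z_s = -7/2, z_t = 0, z_ss = -4, z_st = 4, z_tt = 2
E = 53/4, F = 0, G = 1; answer radicand W^2 = 53/4
unnormalised second-form numerators: l = -4, m = 4, n = 2; L = l/sqrt(53/4), and similarly M = m/sqrt(W^2), N = n/sqrt(W^2)
H = (E*n - 2*F*m + G*l) / (2*(EG - F^2)*sqrt(W^2)); E*n - 2*F*m + G*l = 45/2, EG - F^2 = 53/4, so H = (45/53)/sqrt(53/4)

Answer: H = 90*sqrt(53)/2809
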